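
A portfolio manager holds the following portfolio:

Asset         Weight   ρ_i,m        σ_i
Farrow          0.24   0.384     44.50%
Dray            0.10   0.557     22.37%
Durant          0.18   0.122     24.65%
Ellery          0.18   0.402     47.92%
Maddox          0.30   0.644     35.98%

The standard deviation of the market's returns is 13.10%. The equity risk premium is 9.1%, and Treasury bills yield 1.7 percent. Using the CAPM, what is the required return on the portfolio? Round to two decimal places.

β_Farrow = 0.384 × 44.50% / 13.10% = 1.3044
β_Dray = 0.557 × 22.37% / 13.10% = 0.9512
β_Durant = 0.122 × 24.65% / 13.10% = 0.2296
β_Ellery = 0.402 × 47.92% / 13.10% = 1.4705
β_Maddox = 0.644 × 35.98% / 13.10% = 1.7688
β_P = Σ w_i β_i = 0.24×1.3044 + 0.10×0.9512 + 0.18×0.2296 + 0.18×1.4705 + 0.30×1.7688 = 1.2448
E(R_P) = R_f + β_P × MRP = 1.7% + 1.2448 × 9.1% = 13.03%

13.03%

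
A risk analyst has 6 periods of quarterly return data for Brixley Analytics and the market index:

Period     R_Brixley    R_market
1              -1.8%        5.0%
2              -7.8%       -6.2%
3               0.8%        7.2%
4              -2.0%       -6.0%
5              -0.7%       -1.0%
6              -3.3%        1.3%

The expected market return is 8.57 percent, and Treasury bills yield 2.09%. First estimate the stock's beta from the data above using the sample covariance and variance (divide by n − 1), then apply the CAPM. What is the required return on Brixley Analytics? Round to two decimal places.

Mean R_i = (-1.8 − 7.8 + 0.8 − 2.0 − 0.7 − 3.3) / 6 = -2.4667%
Mean R_m = (5.0 − 6.2 + 7.2 − 6.0 − 1.0 + 1.3) / 6 = 0.0500%
Σ(R_i − R̄_i)(R_m − R̄_m) = 54.2700  ⇒  Cov = 54.2700 / 5 = 10.8540
Σ(R_m − R̄_m)² = 153.9550  ⇒  Var(R_m) = 153.9550 / 5 = 30.7910
β = Cov / Var(R_m) = 10.8540 / 30.7910 = 0.3525
MRP = 8.57% − 2.09% = 6.48%
E(R) = R_f + β × MRP = 2.09% + 0.3525 × 6.48% = 4.37%

4.37%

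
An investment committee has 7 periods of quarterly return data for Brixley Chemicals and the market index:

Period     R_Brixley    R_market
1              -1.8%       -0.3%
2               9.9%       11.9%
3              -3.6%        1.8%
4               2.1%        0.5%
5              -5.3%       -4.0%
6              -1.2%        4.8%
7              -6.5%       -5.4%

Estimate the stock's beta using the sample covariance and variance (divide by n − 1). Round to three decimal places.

0.855

Mean R_i = (-1.8 + 9.9 − 3.6 + 2.1 − 5.3 − 1.2 − 6.5) / 7 = -0.9143%
Mean R_m = (-0.3 + 11.9 + 1.8 + 0.5 − 4.0 + 4.8 − 5.4) / 7 = 1.3286%
Σ(R_i − R̄_i)(R_m − R̄_m) = 171.9629  ⇒  Cov = 171.9629 / 6 = 28.6605
Σ(R_m − R̄_m)² = 201.0343  ⇒  Var(R_m) = 201.0343 / 6 = 33.5057
β = Cov / Var(R_m) = 28.6605 / 33.5057 = 0.8554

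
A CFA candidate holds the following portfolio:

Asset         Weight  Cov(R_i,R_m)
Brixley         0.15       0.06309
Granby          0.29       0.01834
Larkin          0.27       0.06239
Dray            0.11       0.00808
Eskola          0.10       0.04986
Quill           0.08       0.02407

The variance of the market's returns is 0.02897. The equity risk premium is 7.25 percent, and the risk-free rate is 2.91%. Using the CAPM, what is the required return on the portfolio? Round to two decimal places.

β_Brixley = 0.06309 / 0.02897 = 2.1778
β_Granby = 0.01834 / 0.02897 = 0.6331
β_Larkin = 0.06239 / 0.02897 = 2.1536
β_Dray = 0.00808 / 0.02897 = 0.2789
β_Eskola = 0.04986 / 0.02897 = 1.7211
β_Quill = 0.02407 / 0.02897 = 0.8309
β_P = Σ w_i β_i = 0.15×2.1778 + 0.29×0.6331 + 0.27×2.1536 + 0.11×0.2789 + 0.10×1.7211 + 0.08×0.8309 = 1.3610
E(R_P) = R_f + β_P × MRP = 2.91% + 1.3610 × 7.25% = 12.78%

12.78%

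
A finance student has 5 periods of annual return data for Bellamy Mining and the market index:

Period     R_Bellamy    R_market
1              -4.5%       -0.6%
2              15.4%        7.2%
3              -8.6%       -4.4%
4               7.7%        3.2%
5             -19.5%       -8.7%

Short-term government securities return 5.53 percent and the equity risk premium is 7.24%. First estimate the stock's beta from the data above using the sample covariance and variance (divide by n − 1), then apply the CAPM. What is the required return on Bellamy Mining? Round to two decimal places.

21.35%

Mean R_i = (-4.5 + 15.4 − 8.6 + 7.7 − 19.5) / 5 = -1.9000%
Mean R_m = (-0.6 + 7.2 − 4.4 + 3.2 − 8.7) / 5 = -0.6600%
Σ(R_i − R̄_i)(R_m − R̄_m) = 339.4400  ⇒  Cov = 339.4400 / 4 = 84.8600
Σ(R_m − R̄_m)² = 155.3120  ⇒  Var(R_m) = 155.3120 / 4 = 38.8280
β = Cov / Var(R_m) = 84.8600 / 38.8280 = 2.1855
E(R) = R_f + β × MRP = 5.53% + 2.1855 × 7.24% = 21.35%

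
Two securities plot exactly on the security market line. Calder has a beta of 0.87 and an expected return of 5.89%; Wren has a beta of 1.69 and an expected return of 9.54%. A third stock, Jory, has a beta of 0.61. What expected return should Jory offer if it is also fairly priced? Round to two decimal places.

4.73%

MRP (SML slope) = (9.54% − 5.89%) / (1.69 − 0.87) = 3.65% / 0.82 = 4.4512%
R_f (intercept) = 5.89% − 0.87 × 4.4512% = 2.0175%
E(R_Jory) = R_f + β × MRP = 2.0175% + 0.61 × 4.4512% = 4.73%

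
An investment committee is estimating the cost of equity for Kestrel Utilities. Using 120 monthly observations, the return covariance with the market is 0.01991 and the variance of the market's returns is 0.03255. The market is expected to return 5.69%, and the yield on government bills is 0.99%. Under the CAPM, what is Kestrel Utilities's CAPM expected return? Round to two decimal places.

β = Cov(R_i, R_m) / Var(R_m) = 0.01991 / 0.03255 = 0.6117
MRP = 5.69% − 0.99% = 4.70%
E(R) = R_f + β × MRP = 0.99% + 0.6117 × 4.70% = 3.86%

3.86%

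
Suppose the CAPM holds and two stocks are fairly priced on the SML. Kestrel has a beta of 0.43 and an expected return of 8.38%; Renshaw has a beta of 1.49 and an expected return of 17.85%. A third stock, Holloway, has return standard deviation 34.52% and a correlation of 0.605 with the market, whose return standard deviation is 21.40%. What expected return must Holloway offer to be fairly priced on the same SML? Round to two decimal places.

MRP = (17.85% − 8.38%) / (1.49 − 0.43) = 8.9340%
R_f = 8.38% − 0.43 × 8.9340% = 4.5384%
β_Holloway = ρ·σ_i/σ_m = 0.605 × 34.52 / 21.40 = 0.9759
E(R_Holloway) = R_f + β × MRP = 4.5384% + 0.9759 × 8.9340% = 13.26%

13.26%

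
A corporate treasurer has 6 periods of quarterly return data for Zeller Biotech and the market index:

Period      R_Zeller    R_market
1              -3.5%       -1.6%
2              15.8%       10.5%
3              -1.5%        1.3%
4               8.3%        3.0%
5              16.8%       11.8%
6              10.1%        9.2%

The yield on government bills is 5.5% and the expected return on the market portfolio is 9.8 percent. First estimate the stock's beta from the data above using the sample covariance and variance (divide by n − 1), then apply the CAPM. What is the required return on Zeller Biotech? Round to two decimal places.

11.80%

Mean R_i = (-3.5 + 15.8 − 1.5 + 8.3 + 16.8 + 10.1) / 6 = 7.6667%
Mean R_m = (-1.6 + 10.5 + 1.3 + 3.0 + 11.8 + 9.2) / 6 = 5.7000%
Σ(R_i − R̄_i)(R_m − R̄_m) = 223.4100  ⇒  Cov = 223.4100 / 5 = 44.6820
Σ(R_m − R̄_m)² = 152.4400  ⇒  Var(R_m) = 152.4400 / 5 = 30.4880
β = Cov / Var(R_m) = 44.6820 / 30.4880 = 1.4656
MRP = 9.8% − 5.5% = 4.30%
E(R) = R_f + β × MRP = 5.5% + 1.4656 × 4.3% = 11.80%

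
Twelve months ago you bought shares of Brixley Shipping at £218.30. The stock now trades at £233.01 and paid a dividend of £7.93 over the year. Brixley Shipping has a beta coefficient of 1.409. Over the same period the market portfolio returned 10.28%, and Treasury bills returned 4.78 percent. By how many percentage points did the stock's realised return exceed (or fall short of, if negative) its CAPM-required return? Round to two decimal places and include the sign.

-2.16%

Realised HPR = (P1 + D1 − P0) / P0 = (233.01 + 7.93 − 218.30) / 218.30 = 22.64 / 218.30 = 10.3710%
MRP = 10.28% − 4.78% = 5.50%
CAPM required = R_f + β·MRP = 4.78% + 1.409 × 5.50% = 12.52950%
α = realised − required = 10.3710% − 12.52950% = -2.16%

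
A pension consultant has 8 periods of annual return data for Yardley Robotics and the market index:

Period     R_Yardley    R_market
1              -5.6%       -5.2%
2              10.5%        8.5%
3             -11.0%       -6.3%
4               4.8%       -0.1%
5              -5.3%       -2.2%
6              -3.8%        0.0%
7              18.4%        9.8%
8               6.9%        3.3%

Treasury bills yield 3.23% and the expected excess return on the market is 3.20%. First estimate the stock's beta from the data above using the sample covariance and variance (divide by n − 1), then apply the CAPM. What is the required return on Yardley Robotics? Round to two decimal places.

8.33%

Mean R_i = (-5.6 + 10.5 − 11.0 + 4.8 − 5.3 − 3.8 + 18.4 + 6.9) / 8 = 1.8625%
Mean R_m = (-5.2 + 8.5 − 6.3 − 0.1 − 2.2 + 0.0 + 9.8 + 3.3) / 8 = 0.9750%
Σ(R_i − R̄_i)(R_m − R̄_m) = 387.4125  ⇒  Cov = 387.4125 / 7 = 55.3446
Σ(R_m − R̄_m)² = 243.1550  ⇒  Var(R_m) = 243.1550 / 7 = 34.7364
β = Cov / Var(R_m) = 55.3446 / 34.7364 = 1.5933
E(R) = R_f + β × MRP = 3.23% + 1.5933 × 3.20% = 8.33%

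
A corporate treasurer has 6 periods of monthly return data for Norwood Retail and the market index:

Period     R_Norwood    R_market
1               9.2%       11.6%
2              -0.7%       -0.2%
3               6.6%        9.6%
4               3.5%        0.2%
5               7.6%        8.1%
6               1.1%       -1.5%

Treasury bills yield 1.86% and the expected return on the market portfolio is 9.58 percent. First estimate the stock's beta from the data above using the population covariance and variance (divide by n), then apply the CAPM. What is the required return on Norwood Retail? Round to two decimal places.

Mean R_i = (9.2 − 0.7 + 6.6 + 3.5 + 7.6 + 1.1) / 6 = 4.5500%
Mean R_m = (11.6 − 0.2 + 9.6 + 0.2 + 8.1 − 1.5) / 6 = 4.6333%
Σ(R_i − R̄_i)(R_m − R̄_m) = 104.3400  ⇒  Cov = 104.3400 / 6 = 17.3900
Σ(R_m − R̄_m)² = 165.8533  ⇒  Var(R_m) = 165.8533 / 6 = 27.6422
β = Cov / Var(R_m) = 17.3900 / 27.6422 = 0.6291
MRP = 9.58% − 1.86% = 7.72%
E(R) = R_f + β × MRP = 1.86% + 0.6291 × 7.72% = 6.72%

6.72%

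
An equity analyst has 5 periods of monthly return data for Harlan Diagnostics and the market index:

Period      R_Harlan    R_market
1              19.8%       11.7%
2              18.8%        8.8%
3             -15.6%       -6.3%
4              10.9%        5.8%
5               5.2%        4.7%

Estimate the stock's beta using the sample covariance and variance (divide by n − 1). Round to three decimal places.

2.077

Mean R_i = (19.8 + 18.8 − 15.6 + 10.9 + 5.2) / 5 = 7.8200%
Mean R_m = (11.7 + 8.8 − 6.3 + 5.8 + 4.7) / 5 = 4.9400%
Σ(R_i − R̄_i)(R_m − R̄_m) = 389.8860  ⇒  Cov = 389.8860 / 4 = 97.4715
Σ(R_m − R̄_m)² = 187.7320  ⇒  Var(R_m) = 187.7320 / 4 = 46.9330
β = Cov / Var(R_m) = 97.4715 / 46.9330 = 2.0768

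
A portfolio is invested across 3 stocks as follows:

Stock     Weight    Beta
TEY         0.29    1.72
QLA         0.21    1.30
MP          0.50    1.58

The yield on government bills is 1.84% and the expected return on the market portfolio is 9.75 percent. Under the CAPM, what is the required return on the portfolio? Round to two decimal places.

β_P = Σ w_i β_i = 0.29×1.72 + 0.21×1.30 + 0.50×1.58 = 1.5618
MRP = 9.75% − 1.84% = 7.91%
E(R_P) = R_f + β_P × MRP = 1.84% + 1.5618 × 7.91% = 14.19%

14.19%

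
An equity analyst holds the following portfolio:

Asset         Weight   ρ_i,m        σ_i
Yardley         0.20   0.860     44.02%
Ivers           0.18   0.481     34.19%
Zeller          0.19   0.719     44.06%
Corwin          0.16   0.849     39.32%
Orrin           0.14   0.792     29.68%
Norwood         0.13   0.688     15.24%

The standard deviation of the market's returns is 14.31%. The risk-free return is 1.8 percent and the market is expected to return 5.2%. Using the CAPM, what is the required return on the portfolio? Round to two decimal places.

β_Yardley = 0.860 × 44.02% / 14.31% = 2.6455
β_Ivers = 0.481 × 34.19% / 14.31% = 1.1492
β_Zeller = 0.719 × 44.06% / 14.31% = 2.2138
β_Corwin = 0.849 × 39.32% / 14.31% = 2.3328
β_Orrin = 0.792 × 29.68% / 14.31% = 1.6427
β_Norwood = 0.688 × 15.24% / 14.31% = 0.7327
β_P = Σ w_i β_i = 0.20×2.6455 + 0.18×1.1492 + 0.19×2.2138 + 0.16×2.3328 + 0.14×1.6427 + 0.13×0.7327 = 1.8551
MRP = 5.2% − 1.8% = 3.40%
E(R_P) = R_f + β_P × MRP = 1.8% + 1.8551 × 3.4% = 8.11%

8.11%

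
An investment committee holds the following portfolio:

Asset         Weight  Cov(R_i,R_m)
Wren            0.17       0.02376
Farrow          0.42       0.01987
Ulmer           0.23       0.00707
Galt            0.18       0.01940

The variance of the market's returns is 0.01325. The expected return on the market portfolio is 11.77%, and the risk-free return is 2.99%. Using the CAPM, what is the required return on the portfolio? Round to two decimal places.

β_Wren = 0.02376 / 0.01325 = 1.7932
β_Farrow = 0.01987 / 0.01325 = 1.4996
β_Ulmer = 0.00707 / 0.01325 = 0.5336
β_Galt = 0.01940 / 0.01325 = 1.4642
β_P = Σ w_i β_i = 0.17×1.7932 + 0.42×1.4996 + 0.23×0.5336 + 0.18×1.4642 = 1.3210
MRP = 11.77% − 2.99% = 8.78%
E(R_P) = R_f + β_P × MRP = 2.99% + 1.3210 × 8.78% = 14.59%

14.59%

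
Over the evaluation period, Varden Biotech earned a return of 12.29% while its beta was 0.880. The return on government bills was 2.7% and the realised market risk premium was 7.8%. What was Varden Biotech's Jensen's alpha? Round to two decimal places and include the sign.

CAPM benchmark = R_f + β(R_m − R_f) = 2.7% + 0.880 × 7.8% = 9.5640%
α = actual − benchmark = 12.29% − 9.5640% = +2.73%

+2.73%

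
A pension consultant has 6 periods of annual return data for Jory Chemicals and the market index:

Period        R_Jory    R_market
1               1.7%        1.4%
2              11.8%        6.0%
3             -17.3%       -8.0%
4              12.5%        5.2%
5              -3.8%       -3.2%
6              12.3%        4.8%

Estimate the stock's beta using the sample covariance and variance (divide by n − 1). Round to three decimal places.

Mean R_i = (1.7 + 11.8 − 17.3 + 12.5 − 3.8 + 12.3) / 6 = 2.8667%
Mean R_m = (1.4 + 6.0 − 8.0 + 5.2 − 3.2 + 4.8) / 6 = 1.0333%
Σ(R_i − R̄_i)(R_m − R̄_m) = 330.0067  ⇒  Cov = 330.0067 / 5 = 66.0013
Σ(R_m − R̄_m)² = 155.8733  ⇒  Var(R_m) = 155.8733 / 5 = 31.1747
β = Cov / Var(R_m) = 66.0013 / 31.1747 = 2.1171

2.117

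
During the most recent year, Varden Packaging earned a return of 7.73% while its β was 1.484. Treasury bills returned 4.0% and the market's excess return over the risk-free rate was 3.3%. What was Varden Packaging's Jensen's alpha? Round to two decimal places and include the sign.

-1.17%

CAPM benchmark = R_f + β(R_m − R_f) = 4.0% + 1.484 × 3.3% = 8.8972%
α = actual − benchmark = 7.73% − 8.8972% = -1.17%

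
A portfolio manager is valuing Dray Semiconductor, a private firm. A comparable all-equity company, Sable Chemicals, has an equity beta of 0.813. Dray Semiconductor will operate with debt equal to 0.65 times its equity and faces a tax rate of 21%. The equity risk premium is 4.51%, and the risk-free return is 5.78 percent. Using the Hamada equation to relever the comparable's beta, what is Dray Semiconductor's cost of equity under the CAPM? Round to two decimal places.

11.33%

β_L = β_U × [1 + (1 − t)(D/E)] = 0.813 × [1 + (1 − 0.21) × 0.65]
    = 0.813 × [1 + 0.79 × 0.65] = 0.813 × 1.5135 = 1.2305
E(R) = R_f + β_L × MRP = 5.78% + 1.2305 × 4.51% = 11.33%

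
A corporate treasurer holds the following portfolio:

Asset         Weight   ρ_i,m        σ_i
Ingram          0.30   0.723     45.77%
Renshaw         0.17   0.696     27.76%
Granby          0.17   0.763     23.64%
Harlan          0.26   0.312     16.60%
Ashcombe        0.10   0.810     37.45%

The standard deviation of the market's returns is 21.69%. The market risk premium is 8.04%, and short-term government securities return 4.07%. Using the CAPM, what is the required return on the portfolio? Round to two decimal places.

11.73%

β_Ingram = 0.723 × 45.77% / 21.69% = 1.5257
β_Renshaw = 0.696 × 27.76% / 21.69% = 0.8908
β_Granby = 0.763 × 23.64% / 21.69% = 0.8316
β_Harlan = 0.312 × 16.60% / 21.69% = 0.2388
β_Ashcombe = 0.810 × 37.45% / 21.69% = 1.3985
β_P = Σ w_i β_i = 0.30×1.5257 + 0.17×0.8908 + 0.17×0.8316 + 0.26×0.2388 + 0.10×1.3985 = 0.9525
E(R_P) = R_f + β_P × MRP = 4.07% + 0.9525 × 8.04% = 11.73%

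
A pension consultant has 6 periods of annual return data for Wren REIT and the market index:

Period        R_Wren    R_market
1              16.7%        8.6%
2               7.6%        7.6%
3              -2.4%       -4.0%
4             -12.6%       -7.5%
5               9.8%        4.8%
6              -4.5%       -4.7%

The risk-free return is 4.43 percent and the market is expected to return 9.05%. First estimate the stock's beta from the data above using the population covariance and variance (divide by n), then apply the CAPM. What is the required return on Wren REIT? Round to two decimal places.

Mean R_i = (16.7 + 7.6 − 2.4 − 12.6 + 9.8 − 4.5) / 6 = 2.4333%
Mean R_m = (8.6 + 7.6 − 4.0 − 7.5 + 4.8 − 4.7) / 6 = 0.8000%
Σ(R_i − R̄_i)(R_m − R̄_m) = 361.9900  ⇒  Cov = 361.9900 / 6 = 60.3317
Σ(R_m − R̄_m)² = 245.2600  ⇒  Var(R_m) = 245.2600 / 6 = 40.8767
β = Cov / Var(R_m) = 60.3317 / 40.8767 = 1.4759
MRP = 9.05% − 4.43% = 4.62%
E(R) = R_f + β × MRP = 4.43% + 1.4759 × 4.62% = 11.25%

11.25%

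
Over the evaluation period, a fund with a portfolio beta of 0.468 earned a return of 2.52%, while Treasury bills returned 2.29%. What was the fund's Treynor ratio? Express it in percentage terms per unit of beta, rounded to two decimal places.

0.49%

Treynor = (R_P − R_f) / β_P = (2.52% − 2.29%) / 0.4680 = 0.23% / 0.4680 = 0.49%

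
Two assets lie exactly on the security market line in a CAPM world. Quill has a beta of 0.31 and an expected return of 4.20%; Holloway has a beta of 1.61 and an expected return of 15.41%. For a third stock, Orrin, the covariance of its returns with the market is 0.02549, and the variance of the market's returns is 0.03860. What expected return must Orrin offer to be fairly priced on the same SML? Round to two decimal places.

MRP = (15.41% − 4.20%) / (1.61 − 0.31) = 8.6231%
R_f = 4.20% − 0.31 × 8.6231% = 1.5268%
β_Orrin = Cov / Var(R_m) = 0.02549 / 0.03860 = 0.6604
E(R_Orrin) = R_f + β × MRP = 1.5268% + 0.6604 × 8.6231% = 7.22%

7.22%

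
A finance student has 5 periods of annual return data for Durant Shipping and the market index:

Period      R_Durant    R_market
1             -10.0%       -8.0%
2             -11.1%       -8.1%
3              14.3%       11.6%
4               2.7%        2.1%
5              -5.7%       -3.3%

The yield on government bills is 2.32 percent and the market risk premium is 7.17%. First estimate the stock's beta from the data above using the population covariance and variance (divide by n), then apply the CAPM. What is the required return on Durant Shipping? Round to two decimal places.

Mean R_i = (-10.0 − 11.1 + 14.3 + 2.7 − 5.7) / 5 = -1.9600%
Mean R_m = (-8.0 − 8.1 + 11.6 + 2.1 − 3.3) / 5 = -1.1400%
Σ(R_i − R̄_i)(R_m − R̄_m) = 349.0980  ⇒  Cov = 349.0980 / 5 = 69.8196
Σ(R_m − R̄_m)² = 272.9720  ⇒  Var(R_m) = 272.9720 / 5 = 54.5944
β = Cov / Var(R_m) = 69.8196 / 54.5944 = 1.2789
E(R) = R_f + β × MRP = 2.32% + 1.2789 × 7.17% = 11.49%

11.49%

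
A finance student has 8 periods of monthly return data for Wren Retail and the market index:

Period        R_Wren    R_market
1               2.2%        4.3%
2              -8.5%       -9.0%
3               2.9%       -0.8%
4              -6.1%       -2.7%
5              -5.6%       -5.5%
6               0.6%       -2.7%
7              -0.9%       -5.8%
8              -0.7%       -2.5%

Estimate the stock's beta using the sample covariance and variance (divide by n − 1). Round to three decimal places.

Mean R_i = (2.2 − 8.5 + 2.9 − 6.1 − 5.6 + 0.6 − 0.9 − 0.7) / 8 = -2.0125%
Mean R_m = (4.3 − 9.0 − 0.8 − 2.7 − 5.5 − 2.7 − 5.8 − 2.5) / 8 = -3.0875%
Σ(R_i − R̄_i)(R_m − R̄_m) = 86.5513  ⇒  Cov = 86.5513 / 7 = 12.3645
Σ(R_m − R̄_m)² = 108.5888  ⇒  Var(R_m) = 108.5888 / 7 = 15.5127
β = Cov / Var(R_m) = 12.3645 / 15.5127 = 0.7971

0.797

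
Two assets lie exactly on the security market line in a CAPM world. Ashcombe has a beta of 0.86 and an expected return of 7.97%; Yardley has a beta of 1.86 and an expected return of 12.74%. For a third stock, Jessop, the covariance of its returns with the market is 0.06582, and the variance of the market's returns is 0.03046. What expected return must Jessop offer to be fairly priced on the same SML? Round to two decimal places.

MRP = (12.74% − 7.97%) / (1.86 − 0.86) = 4.7700%
R_f = 7.97% − 0.86 × 4.7700% = 3.8678%
β_Jessop = Cov / Var(R_m) = 0.06582 / 0.03046 = 2.1609
E(R_Jessop) = R_f + β × MRP = 3.8678% + 2.1609 × 4.7700% = 14.18%

14.18%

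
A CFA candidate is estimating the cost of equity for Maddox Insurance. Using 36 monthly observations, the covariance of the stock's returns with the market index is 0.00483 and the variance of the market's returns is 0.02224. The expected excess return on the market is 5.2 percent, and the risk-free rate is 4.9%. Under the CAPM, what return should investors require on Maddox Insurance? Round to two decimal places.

β = Cov(R_i, R_m) / Var(R_m) = 0.00483 / 0.02224 = 0.2172
E(R) = R_f + β × MRP = 4.9% + 0.2172 × 5.2% = 6.03%

6.03%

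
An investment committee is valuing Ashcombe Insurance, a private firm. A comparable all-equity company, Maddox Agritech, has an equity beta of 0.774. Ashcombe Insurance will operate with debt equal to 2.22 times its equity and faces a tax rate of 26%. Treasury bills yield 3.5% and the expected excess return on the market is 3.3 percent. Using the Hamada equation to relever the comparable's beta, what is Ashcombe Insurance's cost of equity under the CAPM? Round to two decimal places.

β_L = β_U × [1 + (1 − t)(D/E)] = 0.774 × [1 + (1 − 0.26) × 2.22]
    = 0.774 × [1 + 0.74 × 2.22] = 0.774 × 2.6428 = 2.0455
E(R) = R_f + β_L × MRP = 3.5% + 2.0455 × 3.3% = 10.25%

10.25%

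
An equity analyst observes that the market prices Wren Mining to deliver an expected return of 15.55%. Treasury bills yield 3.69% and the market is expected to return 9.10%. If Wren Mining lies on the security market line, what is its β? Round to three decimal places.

2.192

MRP = 9.10% − 3.69% = 5.41%
β = (E(R) − R_f) / MRP = (15.55% − 3.69%) / 5.41% = 11.86% / 5.41% = 2.192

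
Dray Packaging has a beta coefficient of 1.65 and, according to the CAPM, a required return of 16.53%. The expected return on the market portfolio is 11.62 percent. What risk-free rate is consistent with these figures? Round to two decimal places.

E(R) = R_f + β(E(R_m) − R_f) = R_f(1 − β) + β·E(R_m)
16.53% = R_f × (1 − 1.65) + 1.65 × 11.62%
16.53% = R_f × -0.65 + 19.1730%
R_f = (16.53% − 19.1730%) / -0.65 = 4.07%

4.07%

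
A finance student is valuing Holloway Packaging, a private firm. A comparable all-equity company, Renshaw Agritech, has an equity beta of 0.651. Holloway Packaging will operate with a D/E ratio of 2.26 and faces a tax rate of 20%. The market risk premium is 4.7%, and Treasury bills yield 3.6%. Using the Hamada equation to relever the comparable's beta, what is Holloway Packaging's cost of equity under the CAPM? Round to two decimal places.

12.19%

β_L = β_U × [1 + (1 − t)(D/E)] = 0.651 × [1 + (1 − 0.20) × 2.26]
    = 0.651 × [1 + 0.80 × 2.26] = 0.651 × 2.8080 = 1.8280
E(R) = R_f + β_L × MRP = 3.6% + 1.8280 × 4.7% = 12.19%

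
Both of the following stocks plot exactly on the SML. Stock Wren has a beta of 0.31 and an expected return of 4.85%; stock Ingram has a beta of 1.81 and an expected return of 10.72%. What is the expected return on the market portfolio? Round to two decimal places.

7.55%

Both satisfy E(R) = R_f + β·MRP, so the slope of the SML is
MRP = (10.72% − 4.85%) / (1.81 − 0.31) = 5.87% / 1.50 = 3.9133%
R_f = E(R_Wren) − β_Wren·MRP = 4.85% − 0.31 × 3.9133% = 3.6369%
E(R_m) = R_f + MRP = 3.6369% + 3.9133% = 7.55%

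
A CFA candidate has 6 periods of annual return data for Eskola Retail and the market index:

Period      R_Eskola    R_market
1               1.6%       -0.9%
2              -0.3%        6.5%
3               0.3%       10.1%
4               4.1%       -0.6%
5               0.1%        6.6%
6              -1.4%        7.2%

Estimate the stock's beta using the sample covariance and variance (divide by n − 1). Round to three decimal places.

-0.329

Mean R_i = (1.6 − 0.3 + 0.3 + 4.1 + 0.1 − 1.4) / 6 = 0.7333%
Mean R_m = (-0.9 + 6.5 + 10.1 − 0.6 + 6.6 + 7.2) / 6 = 4.8167%
Σ(R_i − R̄_i)(R_m − R̄_m) = -33.4333  ⇒  Cov = -33.4333 / 5 = -6.6867
Σ(R_m − R̄_m)² = 101.6283  ⇒  Var(R_m) = 101.6283 / 5 = 20.3257
β = Cov / Var(R_m) = -6.6867 / 20.3257 = -0.3290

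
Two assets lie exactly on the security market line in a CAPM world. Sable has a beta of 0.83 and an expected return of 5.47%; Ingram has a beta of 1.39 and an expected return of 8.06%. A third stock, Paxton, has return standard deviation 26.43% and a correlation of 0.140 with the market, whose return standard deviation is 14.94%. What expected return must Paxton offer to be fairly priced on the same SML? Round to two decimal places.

MRP = (8.06% − 5.47%) / (1.39 − 0.83) = 4.6250%
R_f = 5.47% − 0.83 × 4.6250% = 1.6313%
β_Paxton = ρ·σ_i/σ_m = 0.140 × 26.43 / 14.94 = 0.2477
E(R_Paxton) = R_f + β × MRP = 1.6313% + 0.2477 × 4.6250% = 2.78%

2.78%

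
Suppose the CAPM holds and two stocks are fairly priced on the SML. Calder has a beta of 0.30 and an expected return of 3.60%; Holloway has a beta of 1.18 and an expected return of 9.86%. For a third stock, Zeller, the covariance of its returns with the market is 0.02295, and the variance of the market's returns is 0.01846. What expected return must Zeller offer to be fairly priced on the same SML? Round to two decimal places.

10.31%

MRP = (9.86% − 3.60%) / (1.18 − 0.30) = 7.1136%
R_f = 3.60% − 0.30 × 7.1136% = 1.4659%
β_Zeller = Cov / Var(R_m) = 0.02295 / 0.01846 = 1.2432
E(R_Zeller) = R_f + β × MRP = 1.4659% + 1.2432 × 7.1136% = 10.31%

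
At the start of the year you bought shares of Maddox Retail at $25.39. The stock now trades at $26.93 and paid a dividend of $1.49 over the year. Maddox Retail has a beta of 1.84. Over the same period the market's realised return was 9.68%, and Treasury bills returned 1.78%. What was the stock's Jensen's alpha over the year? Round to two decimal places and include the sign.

Realised HPR = (P1 + D1 − P0) / P0 = (26.93 + 1.49 − 25.39) / 25.39 = 3.03 / 25.39 = 11.9338%
MRP = 9.68% − 1.78% = 7.90%
CAPM required = R_f + β·MRP = 1.78% + 1.84 × 7.90% = 16.3160%
α = realised − required = 11.9338% − 16.3160% = -4.38%

-4.38%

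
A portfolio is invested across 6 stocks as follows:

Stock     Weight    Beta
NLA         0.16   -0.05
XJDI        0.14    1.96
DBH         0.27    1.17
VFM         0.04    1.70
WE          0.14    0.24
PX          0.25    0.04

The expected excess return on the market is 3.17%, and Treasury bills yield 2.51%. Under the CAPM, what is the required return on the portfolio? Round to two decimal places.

β_P = Σ w_i β_i = 0.16×-0.05 + 0.14×1.96 + 0.27×1.17 + 0.04×1.70 + 0.14×0.24 + 0.25×0.04 = 0.6939
E(R_P) = R_f + β_P × MRP = 2.51% + 0.6939 × 3.17% = 4.71%

4.71%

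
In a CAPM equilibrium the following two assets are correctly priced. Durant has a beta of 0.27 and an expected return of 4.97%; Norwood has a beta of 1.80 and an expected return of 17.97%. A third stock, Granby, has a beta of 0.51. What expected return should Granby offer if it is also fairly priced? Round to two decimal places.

MRP (SML slope) = (17.97% − 4.97%) / (1.80 − 0.27) = 13.00% / 1.53 = 8.4967%
R_f (intercept) = 4.97% − 0.27 × 8.4967% = 2.6759%
E(R_Granby) = R_f + β × MRP = 2.6759% + 0.51 × 8.4967% = 7.01%

7.01%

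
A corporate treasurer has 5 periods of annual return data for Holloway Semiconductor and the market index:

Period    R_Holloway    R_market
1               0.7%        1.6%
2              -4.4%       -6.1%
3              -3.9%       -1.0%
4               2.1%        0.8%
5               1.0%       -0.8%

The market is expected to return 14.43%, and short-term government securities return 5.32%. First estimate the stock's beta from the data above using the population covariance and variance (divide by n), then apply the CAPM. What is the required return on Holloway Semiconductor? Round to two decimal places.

12.35%

Mean R_i = (0.7 − 4.4 − 3.9 + 2.1 + 1.0) / 5 = -0.9000%
Mean R_m = (1.6 − 6.1 − 1.0 + 0.8 − 0.8) / 5 = -1.1000%
Σ(R_i − R̄_i)(R_m − R̄_m) = 27.7900  ⇒  Cov = 27.7900 / 5 = 5.5580
Σ(R_m − R̄_m)² = 36.0000  ⇒  Var(R_m) = 36.0000 / 5 = 7.2000
β = Cov / Var(R_m) = 5.5580 / 7.2000 = 0.7719
MRP = 14.43% − 5.32% = 9.11%
E(R) = R_f + β × MRP = 5.32% + 0.7719 × 9.11% = 12.35%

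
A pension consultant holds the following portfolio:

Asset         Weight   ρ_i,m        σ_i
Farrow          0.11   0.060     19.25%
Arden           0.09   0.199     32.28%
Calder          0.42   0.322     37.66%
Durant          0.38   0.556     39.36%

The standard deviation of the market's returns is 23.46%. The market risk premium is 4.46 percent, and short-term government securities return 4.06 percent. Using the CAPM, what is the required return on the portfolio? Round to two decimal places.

6.74%

β_Farrow = 0.060 × 19.25% / 23.46% = 0.0492
β_Arden = 0.199 × 32.28% / 23.46% = 0.2738
β_Calder = 0.322 × 37.66% / 23.46% = 0.5169
β_Durant = 0.556 × 39.36% / 23.46% = 0.9328
β_P = Σ w_i β_i = 0.11×0.0492 + 0.09×0.2738 + 0.42×0.5169 + 0.38×0.9328 = 0.6016
E(R_P) = R_f + β_P × MRP = 4.06% + 0.6016 × 4.46% = 6.74%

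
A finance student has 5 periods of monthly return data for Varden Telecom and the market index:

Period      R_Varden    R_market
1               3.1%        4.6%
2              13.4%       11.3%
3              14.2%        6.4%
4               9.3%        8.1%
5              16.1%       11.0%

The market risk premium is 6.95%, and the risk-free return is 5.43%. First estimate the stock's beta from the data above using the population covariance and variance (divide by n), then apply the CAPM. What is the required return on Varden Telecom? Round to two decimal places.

Mean R_i = (3.1 + 13.4 + 14.2 + 9.3 + 16.1) / 5 = 11.2200%
Mean R_m = (4.6 + 11.3 + 6.4 + 8.1 + 11.0) / 5 = 8.2800%
Σ(R_i − R̄_i)(R_m − R̄_m) = 44.4820  ⇒  Cov = 44.4820 / 5 = 8.8964
Σ(R_m − R̄_m)² = 33.6280  ⇒  Var(R_m) = 33.6280 / 5 = 6.7256
β = Cov / Var(R_m) = 8.8964 / 6.7256 = 1.3228
E(R) = R_f + β × MRP = 5.43% + 1.3228 × 6.95% = 14.62%

14.62%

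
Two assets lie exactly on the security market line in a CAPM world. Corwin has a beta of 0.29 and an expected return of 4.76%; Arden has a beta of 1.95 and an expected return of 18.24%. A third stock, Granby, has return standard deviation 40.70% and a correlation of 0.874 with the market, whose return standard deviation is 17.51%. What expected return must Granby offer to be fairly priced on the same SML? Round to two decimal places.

18.90%

MRP = (18.24% − 4.76%) / (1.95 − 0.29) = 8.1205%
R_f = 4.76% − 0.29 × 8.1205% = 2.4051%
β_Granby = ρ·σ_i/σ_m = 0.874 × 40.70 / 17.51 = 2.0315
E(R_Granby) = R_f + β × MRP = 2.4051% + 2.0315 × 8.1205% = 18.90%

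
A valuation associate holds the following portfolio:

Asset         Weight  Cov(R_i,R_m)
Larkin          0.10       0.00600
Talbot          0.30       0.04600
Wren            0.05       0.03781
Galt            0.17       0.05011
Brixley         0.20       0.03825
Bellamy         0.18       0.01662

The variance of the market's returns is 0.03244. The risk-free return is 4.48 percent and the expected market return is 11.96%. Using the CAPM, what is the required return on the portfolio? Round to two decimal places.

β_Larkin = 0.00600 / 0.03244 = 0.1850
β_Talbot = 0.04600 / 0.03244 = 1.4180
β_Wren = 0.03781 / 0.03244 = 1.1655
β_Galt = 0.05011 / 0.03244 = 1.5447
β_Brixley = 0.03825 / 0.03244 = 1.1791
β_Bellamy = 0.01662 / 0.03244 = 0.5123
β_P = Σ w_i β_i = 0.10×0.1850 + 0.30×1.4180 + 0.05×1.1655 + 0.17×1.5447 + 0.20×1.1791 + 0.18×0.5123 = 1.0928
MRP = 11.96% − 4.48% = 7.48%
E(R_P) = R_f + β_P × MRP = 4.48% + 1.0928 × 7.48% = 12.65%

12.65%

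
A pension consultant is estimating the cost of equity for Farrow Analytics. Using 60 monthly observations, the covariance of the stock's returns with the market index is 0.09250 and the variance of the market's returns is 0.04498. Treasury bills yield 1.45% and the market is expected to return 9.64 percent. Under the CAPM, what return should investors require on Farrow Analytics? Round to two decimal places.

β = Cov(R_i, R_m) / Var(R_m) = 0.09250 / 0.04498 = 2.0565
MRP = 9.64% − 1.45% = 8.19%
E(R) = R_f + β × MRP = 1.45% + 2.0565 × 8.19% = 18.29%

18.29%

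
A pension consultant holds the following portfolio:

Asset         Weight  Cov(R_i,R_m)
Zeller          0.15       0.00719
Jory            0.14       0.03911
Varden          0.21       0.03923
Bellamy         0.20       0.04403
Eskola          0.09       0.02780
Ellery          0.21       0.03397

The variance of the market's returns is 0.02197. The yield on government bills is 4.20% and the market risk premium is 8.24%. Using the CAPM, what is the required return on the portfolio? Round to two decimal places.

β_Zeller = 0.00719 / 0.02197 = 0.3273
β_Jory = 0.03911 / 0.02197 = 1.7802
β_Varden = 0.03923 / 0.02197 = 1.7856
β_Bellamy = 0.04403 / 0.02197 = 2.0041
β_Eskola = 0.02780 / 0.02197 = 1.2654
β_Ellery = 0.03397 / 0.02197 = 1.5462
β_P = Σ w_i β_i = 0.15×0.3273 + 0.14×1.7802 + 0.21×1.7856 + 0.20×2.0041 + 0.09×1.2654 + 0.21×1.5462 = 1.5127
E(R_P) = R_f + β_P × MRP = 4.20% + 1.5127 × 8.24% = 16.66%

16.66%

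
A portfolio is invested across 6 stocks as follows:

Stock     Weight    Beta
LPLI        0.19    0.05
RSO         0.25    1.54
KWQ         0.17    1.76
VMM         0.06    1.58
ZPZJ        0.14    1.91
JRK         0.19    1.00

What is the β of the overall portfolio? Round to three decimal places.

1.246

β_P = Σ w_i β_i = 0.19×0.05 + 0.25×1.54 + 0.17×1.76 + 0.06×1.58 + 0.14×1.91 + 0.19×1.00 = 1.2459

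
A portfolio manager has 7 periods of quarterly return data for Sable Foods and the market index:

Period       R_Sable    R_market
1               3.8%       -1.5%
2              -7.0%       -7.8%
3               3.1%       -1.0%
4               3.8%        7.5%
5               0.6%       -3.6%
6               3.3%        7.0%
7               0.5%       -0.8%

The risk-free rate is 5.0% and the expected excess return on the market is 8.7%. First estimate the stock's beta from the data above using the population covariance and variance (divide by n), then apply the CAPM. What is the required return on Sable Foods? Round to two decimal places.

9.52%

Mean R_i = (3.8 − 7.0 + 3.1 + 3.8 + 0.6 + 3.3 + 0.5) / 7 = 1.1571%
Mean R_m = (-1.5 − 7.8 − 1.0 + 7.5 − 3.6 + 7.0 − 0.8) / 7 = -0.0286%
Σ(R_i − R̄_i)(R_m − R̄_m) = 95.0714  ⇒  Cov = 95.0714 / 7 = 13.5816
Σ(R_m − R̄_m)² = 182.9343  ⇒  Var(R_m) = 182.9343 / 7 = 26.1335
β = Cov / Var(R_m) = 13.5816 / 26.1335 = 0.5197
E(R) = R_f + β × MRP = 5.0% + 0.5197 × 8.7% = 9.52%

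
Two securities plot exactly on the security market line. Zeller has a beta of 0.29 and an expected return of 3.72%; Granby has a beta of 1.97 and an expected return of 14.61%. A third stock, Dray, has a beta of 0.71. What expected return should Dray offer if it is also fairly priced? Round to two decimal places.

6.44%

MRP (SML slope) = (14.61% − 3.72%) / (1.97 − 0.29) = 10.89% / 1.68 = 6.4821%
R_f (intercept) = 3.72% − 0.29 × 6.4821% = 1.8402%
E(R_Dray) = R_f + β × MRP = 1.8402% + 0.71 × 6.4821% = 6.44%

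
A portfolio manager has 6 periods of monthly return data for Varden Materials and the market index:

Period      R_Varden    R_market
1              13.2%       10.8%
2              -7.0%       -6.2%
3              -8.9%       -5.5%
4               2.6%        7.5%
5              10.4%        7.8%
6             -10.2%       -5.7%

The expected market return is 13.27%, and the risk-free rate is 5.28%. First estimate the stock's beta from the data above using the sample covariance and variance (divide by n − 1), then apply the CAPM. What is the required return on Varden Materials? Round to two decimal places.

Mean R_i = (13.2 − 7.0 − 8.9 + 2.6 + 10.4 − 10.2) / 6 = 0.0167%
Mean R_m = (10.8 − 6.2 − 5.5 + 7.5 + 7.8 − 5.7) / 6 = 1.4500%
Σ(R_i − R̄_i)(R_m − R̄_m) = 393.5250  ⇒  Cov = 393.5250 / 5 = 78.7050
Σ(R_m − R̄_m)² = 322.2950  ⇒  Var(R_m) = 322.2950 / 5 = 64.4590
β = Cov / Var(R_m) = 78.7050 / 64.4590 = 1.2210
MRP = 13.27% − 5.28% = 7.99%
E(R) = R_f + β × MRP = 5.28% + 1.2210 × 7.99% = 15.04%

15.04%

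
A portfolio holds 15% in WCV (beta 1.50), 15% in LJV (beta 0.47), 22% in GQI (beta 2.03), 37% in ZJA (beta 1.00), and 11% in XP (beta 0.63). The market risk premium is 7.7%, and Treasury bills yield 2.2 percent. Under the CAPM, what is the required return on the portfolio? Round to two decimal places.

β_P = Σ w_i β_i = 0.15×1.50 + 0.15×0.47 + 0.22×2.03 + 0.37×1.00 + 0.11×0.63 = 1.1814
E(R_P) = R_f + β_P × MRP = 2.2% + 1.1814 × 7.7% = 11.30%

11.30%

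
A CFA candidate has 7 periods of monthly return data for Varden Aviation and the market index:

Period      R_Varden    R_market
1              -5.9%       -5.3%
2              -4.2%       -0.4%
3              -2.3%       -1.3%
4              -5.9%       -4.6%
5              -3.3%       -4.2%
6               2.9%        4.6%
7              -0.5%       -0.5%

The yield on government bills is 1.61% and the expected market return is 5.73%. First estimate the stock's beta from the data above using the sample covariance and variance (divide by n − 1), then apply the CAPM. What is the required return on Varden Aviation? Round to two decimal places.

5.02%

Mean R_i = (-5.9 − 4.2 − 2.3 − 5.9 − 3.3 + 2.9 − 0.5) / 7 = -2.7429%
Mean R_m = (-5.3 − 0.4 − 1.3 − 4.6 − 4.2 + 4.6 − 0.5) / 7 = -1.6714%
Σ(R_i − R̄_i)(R_m − R̄_m) = 58.4386  ⇒  Cov = 58.4386 / 6 = 9.7398
Σ(R_m − R̄_m)² = 70.5943  ⇒  Var(R_m) = 70.5943 / 6 = 11.7657
β = Cov / Var(R_m) = 9.7398 / 11.7657 = 0.8278
MRP = 5.73% − 1.61% = 4.12%
E(R) = R_f + β × MRP = 1.61% + 0.8278 × 4.12% = 5.02%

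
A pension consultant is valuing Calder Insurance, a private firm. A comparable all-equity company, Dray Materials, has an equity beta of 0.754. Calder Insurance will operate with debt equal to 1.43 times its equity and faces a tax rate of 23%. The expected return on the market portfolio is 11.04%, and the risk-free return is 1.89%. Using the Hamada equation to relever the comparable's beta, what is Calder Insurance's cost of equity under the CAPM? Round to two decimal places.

16.39%

β_L = β_U × [1 + (1 − t)(D/E)] = 0.754 × [1 + (1 − 0.23) × 1.43]
    = 0.754 × [1 + 0.77 × 1.43] = 0.754 × 2.1011 = 1.5842
MRP = 11.04% − 1.89% = 9.15%
E(R) = R_f + β_L × MRP = 1.89% + 1.5842 × 9.15% = 16.39%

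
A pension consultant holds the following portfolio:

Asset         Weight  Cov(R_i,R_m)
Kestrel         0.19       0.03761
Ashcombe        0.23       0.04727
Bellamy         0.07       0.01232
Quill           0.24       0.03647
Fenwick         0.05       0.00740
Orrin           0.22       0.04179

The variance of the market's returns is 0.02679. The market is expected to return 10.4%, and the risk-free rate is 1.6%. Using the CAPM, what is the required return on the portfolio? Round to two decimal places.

13.82%

β_Kestrel = 0.03761 / 0.02679 = 1.4039
β_Ashcombe = 0.04727 / 0.02679 = 1.7645
β_Bellamy = 0.01232 / 0.02679 = 0.4599
β_Quill = 0.03647 / 0.02679 = 1.3613
β_Fenwick = 0.00740 / 0.02679 = 0.2762
β_Orrin = 0.04179 / 0.02679 = 1.5599
β_P = Σ w_i β_i = 0.19×1.4039 + 0.23×1.7645 + 0.07×0.4599 + 0.24×1.3613 + 0.05×0.2762 + 0.22×1.5599 = 1.3885
MRP = 10.4% − 1.6% = 8.80%
E(R_P) = R_f + β_P × MRP = 1.6% + 1.3885 × 8.8% = 13.82%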